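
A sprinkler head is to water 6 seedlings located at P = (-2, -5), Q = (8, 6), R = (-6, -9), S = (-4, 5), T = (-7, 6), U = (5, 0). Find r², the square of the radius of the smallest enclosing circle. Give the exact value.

47573/450

The minimum enclosing circle of a finite set is fixed by two of the points (as a diameter) or three (as a circumcircle).
The minimum enclosing circle is determined by three boundary points: Q, R, T.
Their circumcentre is (0.5, -31/30) with r² = 47573/450.
The farthest remaining point S is at distance² 25493/450 ≤ 47573/450.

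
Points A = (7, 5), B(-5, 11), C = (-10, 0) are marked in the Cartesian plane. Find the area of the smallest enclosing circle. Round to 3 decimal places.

Side lengths²: AB² = 180, AC² = 314, BC² = 146.
Since AC² = 314 < 180 + 146 = 326, the triangle is acute, so the smallest enclosing circle is the circumcircle.
Circumcentre = (-43/27, 76/27), r² = 57305/729.
Area = π·r² = π·57305/729 ≈ 246.953.

246.953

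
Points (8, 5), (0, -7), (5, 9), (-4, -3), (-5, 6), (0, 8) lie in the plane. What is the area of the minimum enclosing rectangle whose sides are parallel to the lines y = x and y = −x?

189

In coordinates u = x + y, v = x − y the rectangle is axis-aligned; the map (x,y)→(u,v) scales areas by 2.
u-values: 13, -7, 14, -7, 1, 8; range = 14 − (-7) = 21.
v-values: 3, 7, -4, -1, -11, -8; range = 7 − (-11) = 18.
Area = (21 × 18) / 2 = 189.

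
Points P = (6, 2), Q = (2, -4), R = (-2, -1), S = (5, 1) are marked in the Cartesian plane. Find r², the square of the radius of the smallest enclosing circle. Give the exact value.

A smallest enclosing disk is always determined by at most three of the input points on its boundary.
The minimum enclosing circle is determined by three boundary points: P, Q, R.
Their circumcentre is (25/12, 5/18) with r² = 23725/1296.
The farthest remaining point S is at distance² 11701/1296 ≤ 23725/1296.

23725/1296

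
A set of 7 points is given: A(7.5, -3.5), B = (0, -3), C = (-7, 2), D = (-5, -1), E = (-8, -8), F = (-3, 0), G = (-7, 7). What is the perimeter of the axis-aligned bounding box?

61

Width = max x − min x = 7.5 − (-8) = 15.5.
Height = max y − min y = 7 − (-8) = 15.
Perimeter = 2(15.5 + 15) = 61.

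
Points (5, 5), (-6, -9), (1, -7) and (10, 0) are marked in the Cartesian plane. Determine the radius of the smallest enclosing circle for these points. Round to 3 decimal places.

By Welzl's lemma the MEC is supported by two points (diametrically opposite) or three points (on a circumcircle).
The minimum enclosing circle is determined by three boundary points: (5, 5), (-6, -9), (10, 0).
Their circumcentre is (1.46, -3.54) with r² = 85.4632.
The farthest remaining point (1, -7) is at distance² 12.1832 ≤ 85.4632.
r = √(85.4632) ≈ 9.245.

9.245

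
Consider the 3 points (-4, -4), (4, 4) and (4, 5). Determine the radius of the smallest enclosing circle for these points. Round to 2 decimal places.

6.02

Call the three points A, B, C in the order given.
Side lengths²: AB² = 128, AC² = 145, BC² = 1.
Since AC² = 145 ≥ 128 + 1 = 129, the angle opposite AC is not acute, so the smallest enclosing circle has AC as diameter.
Centre = midpoint of AC = (0, 0.5), r² = 145/4 = 36.25.
r = √(36.25) ≈ 6.02.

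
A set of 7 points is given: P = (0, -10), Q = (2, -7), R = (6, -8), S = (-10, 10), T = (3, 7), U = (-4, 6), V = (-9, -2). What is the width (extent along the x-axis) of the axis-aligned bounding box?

16

max x = 6, min x = -10, so width = 16.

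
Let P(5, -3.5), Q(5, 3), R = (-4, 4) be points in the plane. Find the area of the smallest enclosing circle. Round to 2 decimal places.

107.80

Side lengths²: PQ² = 42.25, PR² = 137.25, QR² = 82.
Since PR² = 137.25 ≥ 82 + 42.25 = 124.25, the angle opposite PR is not acute, so the smallest enclosing circle has PR as diameter.
Centre = midpoint of PR = (0.5, 0.25), r² = 137.25/4 = 34.3125.
Area = π·r² = π·34.3125 ≈ 107.80.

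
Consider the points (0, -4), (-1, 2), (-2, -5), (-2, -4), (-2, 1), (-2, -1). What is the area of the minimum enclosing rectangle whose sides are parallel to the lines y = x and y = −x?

28

In coordinates u = x + y, v = x − y the rectangle is axis-aligned; the map (x,y)→(u,v) scales areas by 2.
u-values: -4, 1, -7, -6, -1, -3; range = 1 − (-7) = 8.
v-values: 4, -3, 3, 2, -3, -1; range = 4 − (-3) = 7.
Area = (8 × 7) / 2 = 28.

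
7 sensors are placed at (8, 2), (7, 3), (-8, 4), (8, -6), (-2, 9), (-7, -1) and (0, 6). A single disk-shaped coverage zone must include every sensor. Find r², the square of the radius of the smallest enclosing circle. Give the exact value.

70577/784

By Welzl's lemma the MEC is supported by two points (diametrically opposite) or three points (on a circumcircle).
The minimum enclosing circle is determined by three boundary points: (-8, 4), (8, -6), (-2, 9).
Their circumcentre is (15/28, -1/7) with r² = 70577/784.
The farthest remaining point (8, 2) is at distance² 47281/784 ≤ 70577/784.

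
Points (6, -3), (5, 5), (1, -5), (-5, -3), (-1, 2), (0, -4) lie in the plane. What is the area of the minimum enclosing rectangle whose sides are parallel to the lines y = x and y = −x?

In coordinates u = x + y, v = x − y the rectangle is axis-aligned; the map (x,y)→(u,v) scales areas by 2.
u-values: 3, 10, -4, -8, 1, -4; range = 10 − (-8) = 18.
v-values: 9, 0, 6, -2, -3, 4; range = 9 − (-3) = 12.
Area = (18 × 12) / 2 = 108.

108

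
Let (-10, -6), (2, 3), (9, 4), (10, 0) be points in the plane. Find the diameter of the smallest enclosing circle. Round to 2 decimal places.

A smallest enclosing disk is always determined by at most three of the input points on its boundary.
The farthest pair is (-10, -6)–(9, 4) with squared distance 461. The circle on this segment as diameter has centre (-0.5, -1) and r² = 461/4 = 115.25.
Check (2, 3): distance² to centre = 22.25 ≤ 115.25, so it lies inside.
All remaining points lie in this disk, and no smaller disk contains both endpoints, so this is the minimum enclosing circle.
Diameter = 2r = 2√(115.25) ≈ 21.47.

21.47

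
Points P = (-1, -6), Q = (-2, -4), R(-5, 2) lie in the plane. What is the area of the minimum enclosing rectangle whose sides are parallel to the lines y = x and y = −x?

24

In coordinates u = x + y, v = x − y the rectangle is axis-aligned; the map (x,y)→(u,v) scales areas by 2.
u-values: -7, -6, -3; range = -3 − (-7) = 4.
v-values: 5, 2, -7; range = 5 − (-7) = 12.
Area = (4 × 12) / 2 = 24.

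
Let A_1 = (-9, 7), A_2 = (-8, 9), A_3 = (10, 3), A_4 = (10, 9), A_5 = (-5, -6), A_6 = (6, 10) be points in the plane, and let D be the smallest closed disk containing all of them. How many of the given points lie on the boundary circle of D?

By Welzl's lemma the MEC is supported by two points (diametrically opposite) or three points (on a circumcircle).
The minimum enclosing circle is determined by three boundary points: A_2, A_4, A_5.
Their circumcentre is (1, 3) with r² = 117.
The farthest remaining point A_1 is at distance² 116 ≤ 117.
The points at distance exactly r from the centre are A_2, A_4, A_5 — 3 points.

3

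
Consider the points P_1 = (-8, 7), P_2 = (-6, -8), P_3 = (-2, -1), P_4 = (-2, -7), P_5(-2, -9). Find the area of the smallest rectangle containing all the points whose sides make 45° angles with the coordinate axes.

In coordinates u = x + y, v = x − y the rectangle is axis-aligned; the map (x,y)→(u,v) scales areas by 2.
u-values: -1, -14, -3, -9, -11; range = -1 − (-14) = 13.
v-values: -15, 2, -1, 5, 7; range = 7 − (-15) = 22.
Area = (13 × 22) / 2 = 143.

143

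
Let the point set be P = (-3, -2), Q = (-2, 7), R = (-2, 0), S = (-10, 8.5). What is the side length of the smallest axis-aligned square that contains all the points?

10.5

The bounding box has width 8 and height 10.5.
An axis-aligned square enclosing the set must have side ≥ max(width, height).
So the minimum side is max(8, 10.5) = 10.5.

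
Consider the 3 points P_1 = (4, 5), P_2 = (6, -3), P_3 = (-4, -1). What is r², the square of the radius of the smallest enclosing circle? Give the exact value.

Side lengths²: P_1P_2² = 68, P_1P_3² = 100, P_2P_3² = 104.
Since P_2P_3² = 104 < 100 + 68 = 168, the triangle is acute, so the smallest enclosing circle is the circumcircle.
Circumcentre = (27/19, 2/19), r² = 11050/361.

11050/361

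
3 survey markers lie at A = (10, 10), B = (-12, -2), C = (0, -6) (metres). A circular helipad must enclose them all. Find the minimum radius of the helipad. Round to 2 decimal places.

Side lengths²: AB² = 628, AC² = 356, BC² = 160.
Since AB² = 628 ≥ 356 + 160 = 516, the angle opposite AB is not acute, so the smallest enclosing circle has AB as diameter.
Centre = midpoint of AB = (-1, 4), r² = 628/4 = 157.
r = √157 ≈ 12.53.

12.53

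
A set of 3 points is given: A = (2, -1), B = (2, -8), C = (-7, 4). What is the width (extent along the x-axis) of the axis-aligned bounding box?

9

max x = 2, min x = -7, so width = 9.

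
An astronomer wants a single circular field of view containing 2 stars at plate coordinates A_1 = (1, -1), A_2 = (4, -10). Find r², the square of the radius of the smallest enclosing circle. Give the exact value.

The smallest circle enclosing two points has them as diameter endpoints.
Centre = midpoint = (2.5, -5.5); r² = |A_1A_2|²/4 = 90/4 = 22.5.

22.5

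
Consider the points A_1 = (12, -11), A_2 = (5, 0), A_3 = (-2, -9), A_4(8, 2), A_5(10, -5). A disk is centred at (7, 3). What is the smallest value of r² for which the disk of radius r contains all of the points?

225

The required radius is the distance from (7, 3) to the farthest point.
Squared distances: 221, 13, 225, 2, 73.
Maximum is 225, attained at A_3.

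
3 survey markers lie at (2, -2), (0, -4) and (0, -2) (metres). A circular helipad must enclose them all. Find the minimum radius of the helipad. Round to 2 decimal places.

Call the three points A, B, C in the order given.
Side lengths²: AB² = 8, AC² = 4, BC² = 4.
Since AB² = 8 ≥ 4 + 4 = 8, the angle opposite AB is not acute, so the smallest enclosing circle has AB as diameter.
Centre = midpoint of AB = (1, -3), r² = 8/4 = 2.
r = √2 ≈ 1.41.

1.41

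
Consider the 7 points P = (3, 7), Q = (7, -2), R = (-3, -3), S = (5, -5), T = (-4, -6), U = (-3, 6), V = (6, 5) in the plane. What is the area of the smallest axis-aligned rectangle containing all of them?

x ranges over [-4, 7], width 11.
y ranges over [-6, 7], height 13.
Area = 11 × 13 = 143.

143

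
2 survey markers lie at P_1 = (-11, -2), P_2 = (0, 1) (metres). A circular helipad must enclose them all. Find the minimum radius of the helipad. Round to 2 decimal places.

5.70

The smallest circle enclosing two points has them as diameter endpoints.
Centre = midpoint = (-5.5, -0.5); r² = |P_1P_2|²/4 = 130/4 = 32.5.
r = √(32.5) ≈ 5.70.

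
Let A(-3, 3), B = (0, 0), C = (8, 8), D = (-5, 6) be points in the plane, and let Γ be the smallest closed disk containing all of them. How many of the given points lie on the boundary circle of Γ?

3

A smallest enclosing disk is always determined by at most three of the input points on its boundary.
The minimum enclosing circle is determined by three boundary points: B, C, D.
Their circumcentre is (35/22, 141/22) with r² = 10553/242.
The farthest remaining point A is at distance² 7913/242 ≤ 10553/242.
The points at distance exactly r from the centre are B, C, D — 3 points.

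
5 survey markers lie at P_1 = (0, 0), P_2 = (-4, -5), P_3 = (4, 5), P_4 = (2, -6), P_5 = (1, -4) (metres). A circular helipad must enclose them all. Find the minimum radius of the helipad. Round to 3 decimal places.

The minimum enclosing circle of a finite set is fixed by two of the points (as a diameter) or three (as a circumcircle).
The farthest pair is P_2–P_3 with squared distance 164. The circle on this segment as diameter has centre (0, 0) and r² = 164/4 = 41.
Check P_1: distance² to centre = 0 ≤ 41, so it lies inside.
All remaining points lie in this disk, and no smaller disk contains both endpoints, so this is the minimum enclosing circle.
r = √41 ≈ 6.403.

6.403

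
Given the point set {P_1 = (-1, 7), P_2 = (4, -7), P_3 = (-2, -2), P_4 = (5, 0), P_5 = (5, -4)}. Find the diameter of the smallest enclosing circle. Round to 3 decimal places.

14.866

The farthest pair is P_1–P_2 with squared distance 221. The circle on this segment as diameter has centre (1.5, 0) and r² = 221/4 = 55.25.
Check P_3: distance² to centre = 16.25 ≤ 55.25, so it lies inside.
All remaining points lie in this disk, and no smaller disk contains both endpoints, so this is the minimum enclosing circle.
Diameter = 2r = 2√(55.25) ≈ 14.866.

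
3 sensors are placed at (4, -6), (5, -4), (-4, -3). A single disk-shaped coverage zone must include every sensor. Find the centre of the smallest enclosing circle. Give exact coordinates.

(0.5, -3.5)

Call the three points A, B, C in the order given.
Side lengths²: AB² = 5, AC² = 73, BC² = 82.
Since BC² = 82 ≥ 73 + 5 = 78, the angle opposite BC is not acute, so the smallest enclosing circle has BC as diameter.
Centre = midpoint of BC = (0.5, -3.5), r² = 82/4 = 20.5.
Centre = (0.5, -3.5).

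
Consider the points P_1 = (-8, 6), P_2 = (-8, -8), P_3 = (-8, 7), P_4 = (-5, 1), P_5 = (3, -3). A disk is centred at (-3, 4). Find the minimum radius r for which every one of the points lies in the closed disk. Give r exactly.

The required radius is the distance from (-3, 4) to the farthest point.
Squared distances: 29, 169, 34, 13, 85.
Maximum is 169, attained at P_2.
r = √169 = 13.

13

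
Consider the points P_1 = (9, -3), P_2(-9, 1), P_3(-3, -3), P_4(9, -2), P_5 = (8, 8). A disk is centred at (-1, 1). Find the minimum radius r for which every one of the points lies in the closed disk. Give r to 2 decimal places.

11.40

The required radius is the distance from (-1, 1) to the farthest point.
Squared distances: 116, 64, 20, 109, 130.
Maximum is 130, attained at P_5.
r = √130 ≈ 11.40.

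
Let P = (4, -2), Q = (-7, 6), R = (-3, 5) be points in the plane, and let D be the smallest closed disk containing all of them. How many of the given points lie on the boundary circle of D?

Side lengths²: PQ² = 185, PR² = 98, QR² = 17.
Since PQ² = 185 ≥ 98 + 17 = 115, the angle opposite PQ is not acute, so the smallest enclosing circle has PQ as diameter.
Centre = midpoint of PQ = (-1.5, 2), r² = 185/4 = 46.25.
The points at distance exactly r from the centre are P, Q — 2 points.

2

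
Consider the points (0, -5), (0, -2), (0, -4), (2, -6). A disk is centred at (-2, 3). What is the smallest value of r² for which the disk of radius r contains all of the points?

The required radius is the distance from (-2, 3) to the farthest point.
Squared distances: 68, 29, 53, 97.
Maximum is 97, attained at (2, -6).

97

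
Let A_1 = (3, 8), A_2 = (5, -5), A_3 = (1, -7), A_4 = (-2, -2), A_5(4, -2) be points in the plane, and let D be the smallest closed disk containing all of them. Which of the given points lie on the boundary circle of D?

A smallest enclosing disk is always determined by at most three of the input points on its boundary.
The farthest pair is A_1–A_3 with squared distance 229. The circle on this segment as diameter has centre (2, 0.5) and r² = 229/4 = 57.25.
Check A_2: distance² to centre = 39.25 ≤ 57.25, so it lies inside.
All remaining points lie in this disk, and no smaller disk contains both endpoints, so this is the minimum enclosing circle.
The points at distance exactly r from the centre are A_1, A_3 — 2 points.

A_1, A_3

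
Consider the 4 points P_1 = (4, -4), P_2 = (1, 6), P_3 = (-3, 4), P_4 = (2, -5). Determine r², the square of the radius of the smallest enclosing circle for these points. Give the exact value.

A smallest enclosing disk is always determined by at most three of the input points on its boundary.
The minimum enclosing circle is determined by three boundary points: P_2, P_3, P_4.
Their circumcentre is (29/23, 11/23) with r² = 16165/529.
The farthest remaining point P_1 is at distance² 14578/529 ≤ 16165/529.

16165/529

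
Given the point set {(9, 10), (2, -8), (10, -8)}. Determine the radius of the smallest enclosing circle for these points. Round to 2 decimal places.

Call the three points A, B, C in the order given.
Side lengths²: AB² = 373, AC² = 325, BC² = 64.
Since AB² = 373 < 325 + 64 = 389, the triangle is acute, so the smallest enclosing circle is the circumcircle.
Circumcentre = (6, 29/36), r² = 121225/1296.
r = √(121225/1296) ≈ 9.67.

9.67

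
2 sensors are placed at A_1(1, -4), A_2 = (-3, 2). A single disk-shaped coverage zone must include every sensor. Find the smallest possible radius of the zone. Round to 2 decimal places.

3.61

The smallest circle enclosing two points has them as diameter endpoints.
Centre = midpoint = (-1, -1); r² = |A_1A_2|²/4 = 52/4 = 13.
r = √13 ≈ 3.61.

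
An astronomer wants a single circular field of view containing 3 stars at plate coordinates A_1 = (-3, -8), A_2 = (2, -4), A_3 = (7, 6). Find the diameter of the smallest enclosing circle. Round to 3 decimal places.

17.205

Side lengths²: A_1A_2² = 41, A_1A_3² = 296, A_2A_3² = 125.
Since A_1A_3² = 296 ≥ 125 + 41 = 166, the angle opposite A_1A_3 is not acute, so the smallest enclosing circle has A_1A_3 as diameter.
Centre = midpoint of A_1A_3 = (2, -1), r² = 296/4 = 74.
Diameter = 2r = 2√74 ≈ 17.205.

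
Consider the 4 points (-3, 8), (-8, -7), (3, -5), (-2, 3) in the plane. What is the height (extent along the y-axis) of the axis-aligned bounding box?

max y = 8, min y = -7, so height = 15.

15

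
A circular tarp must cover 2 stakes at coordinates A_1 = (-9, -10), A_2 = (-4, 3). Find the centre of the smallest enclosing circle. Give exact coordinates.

The smallest circle enclosing two points has them as diameter endpoints.
Centre = midpoint = (-6.5, -3.5); r² = |A_1A_2|²/4 = 194/4 = 48.5.
Centre = (-6.5, -3.5).

(-6.5, -3.5)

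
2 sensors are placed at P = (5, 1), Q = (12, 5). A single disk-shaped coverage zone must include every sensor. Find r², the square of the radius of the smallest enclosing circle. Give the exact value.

16.25

The smallest circle enclosing two points has them as diameter endpoints.
Centre = midpoint = (8.5, 3); r² = |PQ|²/4 = 65/4 = 16.25.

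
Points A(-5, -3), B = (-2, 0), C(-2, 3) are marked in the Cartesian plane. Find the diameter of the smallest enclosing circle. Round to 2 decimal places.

6.71

Side lengths²: AB² = 18, AC² = 45, BC² = 9.
Since AC² = 45 ≥ 18 + 9 = 27, the angle opposite AC is not acute, so the smallest enclosing circle has AC as diameter.
Centre = midpoint of AC = (-3.5, 0), r² = 45/4 = 11.25.
Diameter = 2r = 2√(11.25) ≈ 6.71.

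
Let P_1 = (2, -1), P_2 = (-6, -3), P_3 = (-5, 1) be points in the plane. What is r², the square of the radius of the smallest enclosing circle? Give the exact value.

15317/900

Side lengths²: P_1P_2² = 68, P_1P_3² = 53, P_2P_3² = 17.
Since P_1P_2² = 68 < 53 + 17 = 70, the triangle is acute, so the smallest enclosing circle is the circumcircle.
Circumcentre = (-61/30, -28/15), r² = 15317/900.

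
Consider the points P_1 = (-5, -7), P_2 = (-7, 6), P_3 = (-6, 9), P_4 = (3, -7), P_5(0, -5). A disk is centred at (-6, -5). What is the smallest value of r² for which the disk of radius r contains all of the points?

196

The required radius is the distance from (-6, -5) to the farthest point.
Squared distances: 5, 122, 196, 85, 36.
Maximum is 196, attained at P_3.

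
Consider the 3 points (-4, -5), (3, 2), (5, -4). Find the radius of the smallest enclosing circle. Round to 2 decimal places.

Call the three points A, B, C in the order given.
Side lengths²: AB² = 98, AC² = 82, BC² = 40.
Since AB² = 98 < 82 + 40 = 122, the triangle is acute, so the smallest enclosing circle is the circumcircle.
Circumcentre = (0.25, -2.25), r² = 25.625.
r = √(25.625) ≈ 5.06.

5.06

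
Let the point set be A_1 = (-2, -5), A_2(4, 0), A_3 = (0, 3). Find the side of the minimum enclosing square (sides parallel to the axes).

The bounding box has width 6 and height 8.
An axis-aligned square enclosing the set must have side ≥ max(width, height).
So the minimum side is max(6, 8) = 8.

8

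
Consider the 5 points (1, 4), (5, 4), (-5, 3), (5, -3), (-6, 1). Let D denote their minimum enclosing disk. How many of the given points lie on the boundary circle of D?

A smallest enclosing disk is always determined by at most three of the input points on its boundary.
The minimum enclosing circle is determined by three boundary points: (5, 4), (5, -3), (-6, 1).
Their circumcentre is (1/22, 0.5) with r² = 8905/242.
The farthest remaining point (-5, 3) is at distance² 7673/242 ≤ 8905/242.
The points at distance exactly r from the centre are (5, 4), (5, -3), (-6, 1) — 3 points.

3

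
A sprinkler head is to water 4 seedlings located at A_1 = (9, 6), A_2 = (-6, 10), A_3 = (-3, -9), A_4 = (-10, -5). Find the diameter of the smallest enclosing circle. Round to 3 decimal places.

The farthest pair is A_1–A_4 with squared distance 482. The circle on this segment as diameter has centre (-0.5, 0.5) and r² = 482/4 = 120.5.
Check A_2: distance² to centre = 120.5 ≤ 120.5, so it lies inside.
All remaining points lie in this disk, and no smaller disk contains both endpoints, so this is the minimum enclosing circle.
Diameter = 2r = 2√(120.5) ≈ 21.954.

21.954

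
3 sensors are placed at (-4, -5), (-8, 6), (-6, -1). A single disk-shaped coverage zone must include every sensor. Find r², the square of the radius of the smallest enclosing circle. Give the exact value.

Call the three points A, B, C in the order given.
Side lengths²: AB² = 137, AC² = 20, BC² = 53.
Since AB² = 137 ≥ 53 + 20 = 73, the angle opposite AB is not acute, so the smallest enclosing circle has AB as diameter.
Centre = midpoint of AB = (-6, 0.5), r² = 137/4 = 34.25.

34.25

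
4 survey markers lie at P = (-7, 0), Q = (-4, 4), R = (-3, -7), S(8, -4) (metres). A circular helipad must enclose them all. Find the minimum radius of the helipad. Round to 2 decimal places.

The minimum enclosing circle of a finite set is fixed by two of the points (as a diameter) or three (as a circumcircle).
The farthest pair is P–S with squared distance 241. The circle on this segment as diameter has centre (0.5, -2) and r² = 241/4 = 60.25.
Check Q: distance² to centre = 56.25 ≤ 60.25, so it lies inside.
All remaining points lie in this disk, and no smaller disk contains both endpoints, so this is the minimum enclosing circle.
r = √(60.25) ≈ 7.76.

7.76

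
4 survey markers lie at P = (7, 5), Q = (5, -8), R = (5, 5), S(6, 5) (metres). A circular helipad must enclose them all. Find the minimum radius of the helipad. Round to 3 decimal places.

6.576

The minimum enclosing circle of a finite set is fixed by two of the points (as a diameter) or three (as a circumcircle).
The farthest pair is P–Q with squared distance 173. The circle on this segment as diameter has centre (6, -1.5) and r² = 173/4 = 43.25.
Check R: distance² to centre = 43.25 ≤ 43.25, so it lies inside.
All remaining points lie in this disk, and no smaller disk contains both endpoints, so this is the minimum enclosing circle.
r = √(43.25) ≈ 6.576.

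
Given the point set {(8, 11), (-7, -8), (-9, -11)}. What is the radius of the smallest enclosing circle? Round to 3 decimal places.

13.901

Call the three points A, B, C in the order given.
Side lengths²: AB² = 586, AC² = 773, BC² = 13.
Since AC² = 773 ≥ 586 + 13 = 599, the angle opposite AC is not acute, so the smallest enclosing circle has AC as diameter.
Centre = midpoint of AC = (-0.5, 0), r² = 773/4 = 193.25.
r = √(193.25) ≈ 13.901.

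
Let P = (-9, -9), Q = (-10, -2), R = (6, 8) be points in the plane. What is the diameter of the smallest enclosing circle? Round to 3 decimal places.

Side lengths²: PQ² = 50, PR² = 514, QR² = 356.
Since PR² = 514 ≥ 356 + 50 = 406, the angle opposite PR is not acute, so the smallest enclosing circle has PR as diameter.
Centre = midpoint of PR = (-1.5, -0.5), r² = 514/4 = 128.5.
Diameter = 2r = 2√(128.5) ≈ 22.672.

22.672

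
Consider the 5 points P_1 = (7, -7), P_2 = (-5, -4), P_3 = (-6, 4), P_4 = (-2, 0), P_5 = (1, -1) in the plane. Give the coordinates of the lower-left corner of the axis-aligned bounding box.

x-range [-6, 7], y-range [-7, 4].
The lower-left corner is (-6, -7).

(-6, -7)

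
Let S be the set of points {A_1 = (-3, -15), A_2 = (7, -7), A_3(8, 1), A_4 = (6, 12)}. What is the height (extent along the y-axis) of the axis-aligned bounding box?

max y = 12, min y = -15, so height = 27.

27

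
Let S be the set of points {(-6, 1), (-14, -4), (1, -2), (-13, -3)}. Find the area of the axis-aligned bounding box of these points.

75

x ranges over [-14, 1], width 15.
y ranges over [-4, 1], height 5.
Area = 15 × 5 = 75.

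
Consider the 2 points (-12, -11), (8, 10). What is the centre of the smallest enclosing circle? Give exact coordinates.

The smallest circle enclosing two points has them as diameter endpoints.
Centre = midpoint = (-2, -0.5); r² = |(-12, -11)−(8, 10)|²/4 = 841/4 = 210.25.
Centre = (-2, -0.5).

(-2, -0.5)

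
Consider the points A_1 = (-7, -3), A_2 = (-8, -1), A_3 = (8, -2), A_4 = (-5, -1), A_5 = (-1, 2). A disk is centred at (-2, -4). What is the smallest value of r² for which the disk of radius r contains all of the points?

The required radius is the distance from (-2, -4) to the farthest point.
Squared distances: 26, 45, 104, 18, 37.
Maximum is 104, attained at A_3.

104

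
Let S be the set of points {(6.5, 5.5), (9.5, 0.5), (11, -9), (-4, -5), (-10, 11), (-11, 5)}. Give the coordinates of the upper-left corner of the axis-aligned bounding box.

(-11, 11)

x-range [-11, 11], y-range [-9, 11].
The upper-left corner is (-11, 11).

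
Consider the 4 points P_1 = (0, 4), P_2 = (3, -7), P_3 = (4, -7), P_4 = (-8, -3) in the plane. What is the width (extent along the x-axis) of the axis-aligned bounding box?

max x = 4, min x = -8, so width = 12.

12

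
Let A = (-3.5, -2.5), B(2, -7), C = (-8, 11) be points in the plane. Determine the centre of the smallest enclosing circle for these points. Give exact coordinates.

Side lengths²: AB² = 50.5, AC² = 202.5, BC² = 424.
Since BC² = 424 ≥ 202.5 + 50.5 = 253, the angle opposite BC is not acute, so the smallest enclosing circle has BC as diameter.
Centre = midpoint of BC = (-3, 2), r² = 424/4 = 106.
Centre = (-3, 2).

(-3, 2)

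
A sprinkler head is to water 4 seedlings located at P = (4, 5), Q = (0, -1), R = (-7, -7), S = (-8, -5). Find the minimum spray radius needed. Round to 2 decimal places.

8.14

The minimum enclosing circle of a finite set is fixed by two of the points (as a diameter) or three (as a circumcircle).
The farthest pair is P–R with squared distance 265. The circle on this segment as diameter has centre (-1.5, -1) and r² = 265/4 = 66.25.
Check Q: distance² to centre = 2.25 ≤ 66.25, so it lies inside.
All remaining points lie in this disk, and no smaller disk contains both endpoints, so this is the minimum enclosing circle.
r = √(66.25) ≈ 8.14.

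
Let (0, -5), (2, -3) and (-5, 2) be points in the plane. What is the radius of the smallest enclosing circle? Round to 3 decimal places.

Call the three points A, B, C in the order given.
Side lengths²: AB² = 8, AC² = 74, BC² = 74.
Since BC² = 74 < 74 + 8 = 82, the triangle is acute, so the smallest enclosing circle is the circumcircle.
Circumcentre = (-23/12, -13/12), r² = 1369/72.
r = √(1369/72) ≈ 4.360.

4.360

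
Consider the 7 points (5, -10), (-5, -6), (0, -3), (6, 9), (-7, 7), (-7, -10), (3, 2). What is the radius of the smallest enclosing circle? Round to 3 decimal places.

By Welzl's lemma the MEC is supported by two points (diametrically opposite) or three points (on a circumcircle).
The farthest pair is (6, 9)–(-7, -10) with squared distance 530. The circle on this segment as diameter has centre (-0.5, -0.5) and r² = 530/4 = 132.5.
Check (5, -10): distance² to centre = 120.5 ≤ 132.5, so it lies inside.
All remaining points lie in this disk, and no smaller disk contains both endpoints, so this is the minimum enclosing circle.
r = √(132.5) ≈ 11.511.

11.511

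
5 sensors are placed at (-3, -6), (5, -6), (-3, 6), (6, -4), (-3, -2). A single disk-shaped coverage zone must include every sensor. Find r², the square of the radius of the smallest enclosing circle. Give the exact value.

The farthest pair is (5, -6)–(-3, 6) with squared distance 208. The circle on this segment as diameter has centre (1, 0) and r² = 208/4 = 52.
Check (-3, -6): distance² to centre = 52 ≤ 52, so it lies inside.
All remaining points lie in this disk, and no smaller disk contains both endpoints, so this is the minimum enclosing circle.

52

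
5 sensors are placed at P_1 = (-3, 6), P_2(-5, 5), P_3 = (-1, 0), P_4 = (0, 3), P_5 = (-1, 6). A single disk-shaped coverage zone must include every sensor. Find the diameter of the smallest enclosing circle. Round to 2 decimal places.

The minimum enclosing circle of a finite set is fixed by two of the points (as a diameter) or three (as a circumcircle).
The minimum enclosing circle is determined by three boundary points: P_2, P_3, P_5.
Their circumcentre is (-2.375, 3) with r² = 10.890625.
The farthest remaining point P_1 is at distance² 9.390625 ≤ 10.890625.
Diameter = 2r = 2√(10.890625) ≈ 6.60.

6.60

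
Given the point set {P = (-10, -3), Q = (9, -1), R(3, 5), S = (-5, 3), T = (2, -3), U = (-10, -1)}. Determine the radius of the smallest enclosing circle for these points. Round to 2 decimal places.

The minimum enclosing circle of a finite set is fixed by two of the points (as a diameter) or three (as a circumcircle).
The farthest pair is P–Q with squared distance 365. The circle on this segment as diameter has centre (-0.5, -2) and r² = 365/4 = 91.25.
Check R: distance² to centre = 61.25 ≤ 91.25, so it lies inside.
All remaining points lie in this disk, and no smaller disk contains both endpoints, so this is the minimum enclosing circle.
r = √(91.25) ≈ 9.55.

9.55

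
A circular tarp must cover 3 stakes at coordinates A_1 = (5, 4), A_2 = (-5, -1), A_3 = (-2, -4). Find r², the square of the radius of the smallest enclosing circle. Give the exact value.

565/18

Side lengths²: A_1A_2² = 125, A_1A_3² = 113, A_2A_3² = 18.
Since A_1A_2² = 125 < 113 + 18 = 131, the triangle is acute, so the smallest enclosing circle is the circumcircle.
Circumcentre = (1/6, 7/6), r² = 565/18.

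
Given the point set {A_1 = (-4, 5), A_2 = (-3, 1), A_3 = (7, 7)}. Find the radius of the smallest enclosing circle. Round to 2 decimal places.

5.84

Side lengths²: A_1A_2² = 17, A_1A_3² = 125, A_2A_3² = 136.
Since A_2A_3² = 136 < 125 + 17 = 142, the triangle is acute, so the smallest enclosing circle is the circumcircle.
Circumcentre = (83/46, 199/46), r² = 36125/1058.
r = √(36125/1058) ≈ 5.84.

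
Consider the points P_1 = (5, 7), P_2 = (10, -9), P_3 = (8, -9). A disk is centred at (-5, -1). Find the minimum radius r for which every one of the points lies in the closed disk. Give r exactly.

17

The required radius is the distance from (-5, -1) to the farthest point.
Squared distances: 164, 289, 233.
Maximum is 289, attained at P_2.
r = √289 = 17.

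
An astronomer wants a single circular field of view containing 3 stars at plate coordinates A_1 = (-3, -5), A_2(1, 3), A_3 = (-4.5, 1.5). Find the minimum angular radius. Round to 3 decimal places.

4.472

Side lengths²: A_1A_2² = 80, A_1A_3² = 44.5, A_2A_3² = 32.5.
Since A_1A_2² = 80 ≥ 44.5 + 32.5 = 77, the angle opposite A_1A_2 is not acute, so the smallest enclosing circle has A_1A_2 as diameter.
Centre = midpoint of A_1A_2 = (-1, -1), r² = 80/4 = 20.
r = √20 ≈ 4.472.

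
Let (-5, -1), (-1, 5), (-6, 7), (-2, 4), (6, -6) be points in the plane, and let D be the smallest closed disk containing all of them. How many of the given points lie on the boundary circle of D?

The farthest pair is (-6, 7)–(6, -6) with squared distance 313. The circle on this segment as diameter has centre (0, 0.5) and r² = 313/4 = 78.25.
Check (-5, -1): distance² to centre = 27.25 ≤ 78.25, so it lies inside.
All remaining points lie in this disk, and no smaller disk contains both endpoints, so this is the minimum enclosing circle.
The points at distance exactly r from the centre are (-6, 7), (6, -6) — 2 points.

2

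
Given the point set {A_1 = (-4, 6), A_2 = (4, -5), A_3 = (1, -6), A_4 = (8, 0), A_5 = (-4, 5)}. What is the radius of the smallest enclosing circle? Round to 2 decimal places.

The minimum enclosing circle is determined by three boundary points: A_1, A_3, A_4.
Their circumcentre is (39/38, 20/19) with r² = 71825/1444.
The farthest remaining point A_2 is at distance² 65669/1444 ≤ 71825/1444.
r = √(71825/1444) ≈ 7.05.

7.05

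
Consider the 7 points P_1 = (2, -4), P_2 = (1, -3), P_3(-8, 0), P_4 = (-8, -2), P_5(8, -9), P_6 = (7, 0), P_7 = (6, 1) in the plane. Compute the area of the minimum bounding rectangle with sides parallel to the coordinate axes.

x ranges over [-8, 8], width 16.
y ranges over [-9, 1], height 10.
Area = 16 × 10 = 160.

160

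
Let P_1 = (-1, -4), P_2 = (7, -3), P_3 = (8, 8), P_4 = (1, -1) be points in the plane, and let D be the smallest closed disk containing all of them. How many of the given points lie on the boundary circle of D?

A smallest enclosing disk is always determined by at most three of the input points on its boundary.
The farthest pair is P_1–P_3 with squared distance 225. The circle on this segment as diameter has centre (3.5, 2) and r² = 225/4 = 56.25.
Check P_2: distance² to centre = 37.25 ≤ 56.25, so it lies inside.
All remaining points lie in this disk, and no smaller disk contains both endpoints, so this is the minimum enclosing circle.
The points at distance exactly r from the centre are P_1, P_3 — 2 points.

2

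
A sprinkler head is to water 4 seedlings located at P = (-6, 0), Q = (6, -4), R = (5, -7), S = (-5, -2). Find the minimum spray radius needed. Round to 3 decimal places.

The minimum enclosing circle of a finite set is fixed by two of the points (as a diameter) or three (as a circumcircle).
The farthest pair is P–R with squared distance 170. The circle on this segment as diameter has centre (-0.5, -3.5) and r² = 170/4 = 42.5.
Check Q: distance² to centre = 42.5 ≤ 42.5, so it lies inside.
All remaining points lie in this disk, and no smaller disk contains both endpoints, so this is the minimum enclosing circle.
r = √(42.5) ≈ 6.519.

6.519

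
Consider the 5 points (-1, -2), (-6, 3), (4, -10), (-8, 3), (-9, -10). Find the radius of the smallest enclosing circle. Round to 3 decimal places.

8.872

By Welzl's lemma the MEC is supported by two points (diametrically opposite) or three points (on a circumcircle).
The minimum enclosing circle is determined by three boundary points: (4, -10), (-8, 3), (-9, -10).
Their circumcentre is (-2.5, -103/26) with r² = 26605/338.
The farthest remaining point (-6, 3) is at distance² 20521/338 ≤ 26605/338.
r = √(26605/338) ≈ 8.872.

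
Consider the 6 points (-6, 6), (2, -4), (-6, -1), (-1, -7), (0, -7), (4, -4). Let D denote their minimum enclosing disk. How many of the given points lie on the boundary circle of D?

By Welzl's lemma the MEC is supported by two points (diametrically opposite) or three points (on a circumcircle).
The minimum enclosing circle is determined by three boundary points: (-6, 6), (0, -7), (4, -4).
Their circumcentre is (-29/14, -1/14) with r² = 5125/98.
The farthest remaining point (-1, -7) is at distance² 4817/98 ≤ 5125/98.
The points at distance exactly r from the centre are (-6, 6), (0, -7), (4, -4) — 3 points.

3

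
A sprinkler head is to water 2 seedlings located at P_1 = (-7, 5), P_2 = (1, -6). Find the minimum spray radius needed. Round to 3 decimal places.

6.801

The smallest circle enclosing two points has them as diameter endpoints.
Centre = midpoint = (-3, -0.5); r² = |P_1P_2|²/4 = 185/4 = 46.25.
r = √(46.25) ≈ 6.801.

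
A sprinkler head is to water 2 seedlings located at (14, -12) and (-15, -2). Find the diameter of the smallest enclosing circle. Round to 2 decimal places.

The smallest circle enclosing two points has them as diameter endpoints.
Centre = midpoint = (-0.5, -7); r² = |(14, -12)−(-15, -2)|²/4 = 941/4 = 235.25.
Diameter = 2r = 2√(235.25) ≈ 30.68.

30.68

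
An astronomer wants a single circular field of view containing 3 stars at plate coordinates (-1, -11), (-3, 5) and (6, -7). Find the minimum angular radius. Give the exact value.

8.125

Call the three points A, B, C in the order given.
Side lengths²: AB² = 260, AC² = 65, BC² = 225.
Since AB² = 260 < 225 + 65 = 290, the triangle is acute, so the smallest enclosing circle is the circumcircle.
Circumcentre = (-1, -2.875), r² = 66.015625.
r = √(66.015625) = 8.125.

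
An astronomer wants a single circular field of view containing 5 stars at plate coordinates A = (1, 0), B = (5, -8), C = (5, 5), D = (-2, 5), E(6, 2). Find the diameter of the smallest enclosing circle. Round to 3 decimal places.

The farthest pair is B–D with squared distance 218. The circle on this segment as diameter has centre (1.5, -1.5) and r² = 218/4 = 54.5.
Check A: distance² to centre = 2.5 ≤ 54.5, so it lies inside.
All remaining points lie in this disk, and no smaller disk contains both endpoints, so this is the minimum enclosing circle.
Diameter = 2r = 2√(54.5) ≈ 14.765.

14.765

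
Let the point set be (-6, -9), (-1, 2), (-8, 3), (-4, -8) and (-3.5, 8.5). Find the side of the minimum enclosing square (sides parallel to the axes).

The bounding box has width 7 and height 17.5.
An axis-aligned square enclosing the set must have side ≥ max(width, height).
So the minimum side is max(7, 17.5) = 17.5.

17.5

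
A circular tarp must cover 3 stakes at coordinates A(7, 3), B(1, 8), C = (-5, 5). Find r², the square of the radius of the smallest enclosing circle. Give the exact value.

37

Side lengths²: AB² = 61, AC² = 148, BC² = 45.
Since AC² = 148 ≥ 61 + 45 = 106, the angle opposite AC is not acute, so the smallest enclosing circle has AC as diameter.
Centre = midpoint of AC = (1, 4), r² = 148/4 = 37.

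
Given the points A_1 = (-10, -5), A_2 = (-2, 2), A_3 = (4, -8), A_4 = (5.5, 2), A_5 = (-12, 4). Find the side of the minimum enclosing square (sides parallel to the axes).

17.5

The bounding box has width 17.5 and height 12.
An axis-aligned square enclosing the set must have side ≥ max(width, height).
So the minimum side is max(17.5, 12) = 17.5.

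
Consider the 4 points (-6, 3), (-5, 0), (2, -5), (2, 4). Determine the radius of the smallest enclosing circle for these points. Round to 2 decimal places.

5.70

A smallest enclosing disk is always determined by at most three of the input points on its boundary.
The minimum enclosing circle is determined by three boundary points: (-6, 3), (2, -5), (2, 4).
Their circumcentre is (-1.5, -0.5) with r² = 32.5.
The farthest remaining point (-5, 0) is at distance² 12.5 ≤ 32.5.
r = √(32.5) ≈ 5.70.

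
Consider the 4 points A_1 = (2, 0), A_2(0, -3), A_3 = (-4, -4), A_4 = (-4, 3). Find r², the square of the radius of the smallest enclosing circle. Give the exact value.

The minimum enclosing circle is determined by three boundary points: A_1, A_3, A_4.
Their circumcentre is (-2, -0.5) with r² = 16.25.
The farthest remaining point A_2 is at distance² 10.25 ≤ 16.25.

16.25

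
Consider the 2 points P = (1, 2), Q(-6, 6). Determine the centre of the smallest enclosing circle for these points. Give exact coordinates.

The smallest circle enclosing two points has them as diameter endpoints.
Centre = midpoint = (-2.5, 4); r² = |PQ|²/4 = 65/4 = 16.25.
Centre = (-2.5, 4).

(-2.5, 4)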